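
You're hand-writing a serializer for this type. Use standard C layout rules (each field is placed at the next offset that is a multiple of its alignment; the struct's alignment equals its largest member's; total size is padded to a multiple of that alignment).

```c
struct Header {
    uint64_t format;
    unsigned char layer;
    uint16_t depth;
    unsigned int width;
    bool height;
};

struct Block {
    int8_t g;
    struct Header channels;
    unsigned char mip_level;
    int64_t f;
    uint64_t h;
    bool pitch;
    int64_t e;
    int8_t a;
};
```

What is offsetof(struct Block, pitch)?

Header: 0..8  format  (8B, 8-aligned); 8..9  layer  (1B, 1-aligned); 9..10  -- padding (1B); 10..12  depth  (2B, 2-aligned); 12..16  width  (4B, 4-aligned); 16..17  height  (1B, 1-aligned); 17..24  -- tail padding (7B); sizeof = 24, alignof = 8
0..1  g  (1B, 1-aligned)
1..8  -- padding (7B)
8..32  channels  (24B, 8-aligned)
32..33  mip_level  (1B, 1-aligned)
33..40  -- padding (7B)
40..48  f  (8B, 8-aligned)
48..56  h  (8B, 8-aligned)
56..57  pitch  (1B, 1-aligned)

56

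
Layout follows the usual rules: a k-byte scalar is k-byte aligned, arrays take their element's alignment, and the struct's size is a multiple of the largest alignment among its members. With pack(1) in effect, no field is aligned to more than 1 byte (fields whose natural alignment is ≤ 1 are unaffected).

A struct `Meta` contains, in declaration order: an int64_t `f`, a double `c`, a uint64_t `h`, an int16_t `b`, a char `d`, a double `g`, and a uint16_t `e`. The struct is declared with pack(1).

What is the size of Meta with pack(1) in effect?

0..8  f  (8B, 1-aligned)
8..16  c  (8B, 1-aligned)
16..24  h  (8B, 1-aligned)
24..26  b  (2B, 1-aligned)
26..27  d  (1B, 1-aligned)
27..35  g  (8B, 1-aligned)
35..37  e  (2B, 1-aligned)
sizeof = 37, alignof = 1

37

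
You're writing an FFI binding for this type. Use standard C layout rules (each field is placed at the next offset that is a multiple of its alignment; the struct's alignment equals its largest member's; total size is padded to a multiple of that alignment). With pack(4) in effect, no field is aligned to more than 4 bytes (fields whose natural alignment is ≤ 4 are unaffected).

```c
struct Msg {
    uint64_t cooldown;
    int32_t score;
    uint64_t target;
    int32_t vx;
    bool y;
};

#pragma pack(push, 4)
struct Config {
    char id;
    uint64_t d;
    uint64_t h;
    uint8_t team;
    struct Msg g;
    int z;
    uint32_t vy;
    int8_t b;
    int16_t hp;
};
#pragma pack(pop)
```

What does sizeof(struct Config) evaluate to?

68 bytes

Msg: 0..8  cooldown  (8B, 8-aligned); 8..12  score  (4B, 4-aligned); 12..16  -- padding (4B); 16..24  target  (8B, 8-aligned); 24..28  vx  (4B, 4-aligned); 28..29  y  (1B, 1-aligned); 29..32  -- tail padding (3B); sizeof = 32, alignof = 8
0..1  id  (1B, 1-aligned)
1..4  -- padding (3B)
4..12  d  (8B, 4-aligned)
12..20  h  (8B, 4-aligned)
20..21  team  (1B, 1-aligned)
21..24  -- padding (3B)
24..56  g  (32B, 4-aligned)
56..60  z  (4B, 4-aligned)
60..64  vy  (4B, 4-aligned)
64..65  b  (1B, 1-aligned)
65..66  -- padding (1B)
66..68  hp  (2B, 2-aligned)
sizeof = 68, alignof = 4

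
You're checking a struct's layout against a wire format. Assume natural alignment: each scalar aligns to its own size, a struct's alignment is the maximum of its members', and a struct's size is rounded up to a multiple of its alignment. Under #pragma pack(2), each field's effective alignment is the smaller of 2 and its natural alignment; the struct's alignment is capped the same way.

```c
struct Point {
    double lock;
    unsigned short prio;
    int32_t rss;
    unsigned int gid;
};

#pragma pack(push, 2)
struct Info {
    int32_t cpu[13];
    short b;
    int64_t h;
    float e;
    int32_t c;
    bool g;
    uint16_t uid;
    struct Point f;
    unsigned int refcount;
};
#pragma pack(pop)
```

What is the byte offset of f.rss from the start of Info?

86

Point: 0..8  lock  (8B, 8-aligned); 8..10  prio  (2B, 2-aligned); 10..12  -- padding (2B); 12..16  rss  (4B, 4-aligned); 16..20  gid  (4B, 4-aligned); 20..24  -- tail padding (4B); sizeof = 24, alignof = 8
0..52  cpu  (52B, 2-aligned)
52..54  b  (2B, 2-aligned)
54..62  h  (8B, 2-aligned)
62..66  e  (4B, 2-aligned)
66..70  c  (4B, 2-aligned)
70..71  g  (1B, 1-aligned)
71..72  -- padding (1B)
72..74  uid  (2B, 2-aligned)
74..98  f  (24B, 2-aligned)
within Point: rss at 12
74 + 12 = 86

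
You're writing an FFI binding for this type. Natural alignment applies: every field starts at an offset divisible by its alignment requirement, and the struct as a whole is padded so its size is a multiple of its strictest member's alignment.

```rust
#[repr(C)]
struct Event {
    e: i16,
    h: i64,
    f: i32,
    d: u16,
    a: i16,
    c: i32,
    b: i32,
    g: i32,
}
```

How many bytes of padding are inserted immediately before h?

e at 0 (size 2, align 2) → ends 2
pad 6 to align 8 for h
h at 8 (size 8, align 8) → ends 16

6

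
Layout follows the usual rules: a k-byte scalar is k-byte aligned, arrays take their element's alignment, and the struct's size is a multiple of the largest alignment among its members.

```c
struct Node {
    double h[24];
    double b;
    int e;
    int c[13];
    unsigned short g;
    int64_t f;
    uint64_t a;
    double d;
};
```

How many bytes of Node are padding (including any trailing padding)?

h at 0 (size 192, align 8) → ends 192
b at 192 (size 8, align 8) → ends 200
e at 200 (size 4, align 4) → ends 204
c at 204 (size 52, align 4) → ends 256
g at 256 (size 2, align 2) → ends 258
pad 6 to align 8 for f
f at 264 (size 8, align 8) → ends 272
a at 272 (size 8, align 8) → ends 280
d at 280 (size 8, align 8) → ends 288
total 288 bytes, alignment 8
data bytes 282, size 288 → padding 6

6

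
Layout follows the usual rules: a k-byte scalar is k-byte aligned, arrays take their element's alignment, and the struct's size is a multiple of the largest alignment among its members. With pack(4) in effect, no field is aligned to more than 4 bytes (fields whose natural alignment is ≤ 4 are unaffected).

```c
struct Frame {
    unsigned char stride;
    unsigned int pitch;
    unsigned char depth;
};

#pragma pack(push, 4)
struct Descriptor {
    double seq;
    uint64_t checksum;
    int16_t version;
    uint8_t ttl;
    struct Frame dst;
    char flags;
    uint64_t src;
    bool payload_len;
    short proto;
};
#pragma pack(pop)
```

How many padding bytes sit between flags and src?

Frame: stride at 0 (size 1, align 1) → ends 1; pad 3 to align 4 for pitch; pitch at 4 (size 4, align 4) → ends 8; depth at 8 (size 1, align 1) → ends 9; tail pad 3 to reach multiple of 4; total 12 bytes, alignment 4
seq at 0 (size 8, align 4) → ends 8
checksum at 8 (size 8, align 4) → ends 16
version at 16 (size 2, align 2) → ends 18
ttl at 18 (size 1, align 1) → ends 19
pad 1 to align 4 for dst
dst at 20 (size 12, align 4) → ends 32
flags at 32 (size 1, align 1) → ends 33
pad 3 to align 4 for src
src at 36 (size 8, align 4) → ends 44

3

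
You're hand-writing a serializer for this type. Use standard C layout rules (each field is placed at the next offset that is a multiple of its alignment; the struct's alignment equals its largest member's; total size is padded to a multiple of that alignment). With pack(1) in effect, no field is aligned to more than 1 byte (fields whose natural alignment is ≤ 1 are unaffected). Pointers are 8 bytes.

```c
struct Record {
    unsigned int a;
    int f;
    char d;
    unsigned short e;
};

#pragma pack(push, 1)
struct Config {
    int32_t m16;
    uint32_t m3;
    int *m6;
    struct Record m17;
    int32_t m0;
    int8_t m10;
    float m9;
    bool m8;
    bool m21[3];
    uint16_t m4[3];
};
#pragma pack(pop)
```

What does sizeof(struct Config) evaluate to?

Record: a at 0 (size 4, align 4) → ends 4; f at 4 (size 4, align 4) → ends 8; d at 8 (size 1, align 1) → ends 9; pad 1 to align 2 for e; e at 10 (size 2, align 2) → ends 12; total 12 bytes, alignment 4
m16 at 0 (size 4, align 1) → ends 4
m3 at 4 (size 4, align 1) → ends 8
m6 at 8 (size 8, align 1) → ends 16
m17 at 16 (size 12, align 1) → ends 28
m0 at 28 (size 4, align 1) → ends 32
m10 at 32 (size 1, align 1) → ends 33
m9 at 33 (size 4, align 1) → ends 37
m8 at 37 (size 1, align 1) → ends 38
m21 at 38 (size 3, align 1) → ends 41
m4 at 41 (size 6, align 1) → ends 47
total 47 bytes, alignment 1

47 bytes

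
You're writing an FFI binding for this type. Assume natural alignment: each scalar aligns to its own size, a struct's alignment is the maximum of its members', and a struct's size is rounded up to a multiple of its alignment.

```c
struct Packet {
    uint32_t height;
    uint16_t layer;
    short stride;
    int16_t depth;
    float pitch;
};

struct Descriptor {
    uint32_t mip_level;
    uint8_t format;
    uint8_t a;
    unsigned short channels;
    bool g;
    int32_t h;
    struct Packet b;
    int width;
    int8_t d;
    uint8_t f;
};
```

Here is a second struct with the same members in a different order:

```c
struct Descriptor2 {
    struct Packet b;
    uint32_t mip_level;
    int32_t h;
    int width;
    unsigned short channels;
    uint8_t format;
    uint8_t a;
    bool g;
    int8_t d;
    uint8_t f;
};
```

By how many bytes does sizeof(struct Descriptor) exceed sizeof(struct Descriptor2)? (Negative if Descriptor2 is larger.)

Packet: @0: height [4B, align 4] → 4; @4: layer [2B, align 2] → 6; @6: stride [2B, align 2] → 8; @8: depth [2B, align 2] → 10; +2 pad (align 4); @12: pitch [4B, align 4] → 16; size 16, align 4
@0: mip_level [4B, align 4] → 4
@4: format [1B, align 1] → 5
@5: a [1B, align 1] → 6
@6: channels [2B, align 2] → 8
@8: g [1B, align 1] → 9
+3 pad (align 4)
@12: h [4B, align 4] → 16
@16: b [16B, align 4] → 32
@32: width [4B, align 4] → 36
@36: d [1B, align 1] → 37
@37: f [1B, align 1] → 38
+2 tail pad (align 4)
size 40, align 4
— Descriptor2 —
@0: b [16B, align 4] → 16
@16: mip_level [4B, align 4] → 20
@20: h [4B, align 4] → 24
@24: width [4B, align 4] → 28
@28: channels [2B, align 2] → 30
@30: format [1B, align 1] → 31
@31: a [1B, align 1] → 32
@32: g [1B, align 1] → 33
@33: d [1B, align 1] → 34
@34: f [1B, align 1] → 35
+1 tail pad (align 4)
size 36, align 4
40 − 36 = 4

4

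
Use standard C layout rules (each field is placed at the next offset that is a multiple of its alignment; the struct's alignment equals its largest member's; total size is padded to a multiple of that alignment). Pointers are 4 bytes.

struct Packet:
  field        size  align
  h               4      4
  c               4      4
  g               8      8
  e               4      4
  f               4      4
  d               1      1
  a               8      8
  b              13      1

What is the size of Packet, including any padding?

h at 0 (size 4, align 4) → ends 4
c at 4 (size 4, align 4) → ends 8
g at 8 (size 8, align 8) → ends 16
e at 16 (size 4, align 4) → ends 20
f at 20 (size 4, align 4) → ends 24
d at 24 (size 1, align 1) → ends 25
pad 7 to align 8 for a
a at 32 (size 8, align 8) → ends 40
b at 40 (size 13, align 1) → ends 53
tail pad 3 to reach multiple of 8
total 56 bytes, alignment 8

56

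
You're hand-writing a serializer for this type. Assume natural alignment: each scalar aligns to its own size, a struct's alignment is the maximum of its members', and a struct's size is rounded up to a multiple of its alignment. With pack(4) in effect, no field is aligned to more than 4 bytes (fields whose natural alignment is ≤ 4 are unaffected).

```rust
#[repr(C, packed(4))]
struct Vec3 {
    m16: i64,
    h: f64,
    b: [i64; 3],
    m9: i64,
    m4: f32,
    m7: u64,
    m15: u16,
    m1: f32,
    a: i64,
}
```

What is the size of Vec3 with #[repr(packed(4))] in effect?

76

m16 at 0 (size 8, align 4) → ends 8
h at 8 (size 8, align 4) → ends 16
b at 16 (size 24, align 4) → ends 40
m9 at 40 (size 8, align 4) → ends 48
m4 at 48 (size 4, align 4) → ends 52
m7 at 52 (size 8, align 4) → ends 60
m15 at 60 (size 2, align 2) → ends 62
pad 2 to align 4 for m1
m1 at 64 (size 4, align 4) → ends 68
a at 68 (size 8, align 4) → ends 76
total 76 bytes, alignment 4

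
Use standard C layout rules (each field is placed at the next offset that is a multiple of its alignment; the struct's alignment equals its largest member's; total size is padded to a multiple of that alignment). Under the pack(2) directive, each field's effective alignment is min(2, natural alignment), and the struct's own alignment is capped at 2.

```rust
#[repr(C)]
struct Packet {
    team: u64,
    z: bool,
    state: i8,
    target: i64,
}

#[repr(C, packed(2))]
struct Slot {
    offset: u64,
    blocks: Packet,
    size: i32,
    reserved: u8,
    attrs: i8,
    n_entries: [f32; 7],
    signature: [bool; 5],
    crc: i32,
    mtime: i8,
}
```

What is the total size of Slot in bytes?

78

Packet: team at 0 (size 8, align 8) → ends 8; z at 8 (size 1, align 1) → ends 9; state at 9 (size 1, align 1) → ends 10; pad 6 to align 8 for target; target at 16 (size 8, align 8) → ends 24; total 24 bytes, alignment 8
offset at 0 (size 8, align 2) → ends 8
blocks at 8 (size 24, align 2) → ends 32
size at 32 (size 4, align 2) → ends 36
reserved at 36 (size 1, align 1) → ends 37
attrs at 37 (size 1, align 1) → ends 38
n_entries at 38 (size 28, align 2) → ends 66
signature at 66 (size 5, align 1) → ends 71
pad 1 to align 2 for crc
crc at 72 (size 4, align 2) → ends 76
mtime at 76 (size 1, align 1) → ends 77
tail pad 1 to reach multiple of 2
total 78 bytes, alignment 2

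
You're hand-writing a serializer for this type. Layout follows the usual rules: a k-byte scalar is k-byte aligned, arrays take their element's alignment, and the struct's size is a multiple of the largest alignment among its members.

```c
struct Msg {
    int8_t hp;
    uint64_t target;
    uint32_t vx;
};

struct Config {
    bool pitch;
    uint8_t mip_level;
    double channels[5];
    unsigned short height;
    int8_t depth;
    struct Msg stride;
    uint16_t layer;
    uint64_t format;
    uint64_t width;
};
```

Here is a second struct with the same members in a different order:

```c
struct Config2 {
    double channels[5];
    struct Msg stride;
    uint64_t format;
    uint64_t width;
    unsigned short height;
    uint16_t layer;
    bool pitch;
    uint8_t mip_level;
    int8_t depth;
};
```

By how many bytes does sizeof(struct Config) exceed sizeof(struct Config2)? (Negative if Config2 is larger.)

Msg: 0..1  hp  (1B, 1-aligned); 1..8  -- padding (7B); 8..16  target  (8B, 8-aligned); 16..20  vx  (4B, 4-aligned); 20..24  -- tail padding (4B); sizeof = 24, alignof = 8
0..1  pitch  (1B, 1-aligned)
1..2  mip_level  (1B, 1-aligned)
2..8  -- padding (6B)
8..48  channels  (40B, 8-aligned)
48..50  height  (2B, 2-aligned)
50..51  depth  (1B, 1-aligned)
51..56  -- padding (5B)
56..80  stride  (24B, 8-aligned)
80..82  layer  (2B, 2-aligned)
82..88  -- padding (6B)
88..96  format  (8B, 8-aligned)
96..104  width  (8B, 8-aligned)
sizeof = 104, alignof = 8
— Config2 —
0..40  channels  (40B, 8-aligned)
40..64  stride  (24B, 8-aligned)
64..72  format  (8B, 8-aligned)
72..80  width  (8B, 8-aligned)
80..82  height  (2B, 2-aligned)
82..84  layer  (2B, 2-aligned)
84..85  pitch  (1B, 1-aligned)
85..86  mip_level  (1B, 1-aligned)
86..87  depth  (1B, 1-aligned)
87..88  -- tail padding (1B)
sizeof = 88, alignof = 8
104 − 88 = 16

16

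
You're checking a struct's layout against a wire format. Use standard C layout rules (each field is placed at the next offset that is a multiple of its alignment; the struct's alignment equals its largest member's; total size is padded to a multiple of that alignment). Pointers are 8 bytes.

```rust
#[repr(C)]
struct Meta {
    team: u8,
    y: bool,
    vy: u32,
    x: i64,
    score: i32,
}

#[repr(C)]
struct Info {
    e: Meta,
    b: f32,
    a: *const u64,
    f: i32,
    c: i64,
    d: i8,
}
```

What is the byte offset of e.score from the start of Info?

Meta: @0: team [1B, align 1] → 1; @1: y [1B, align 1] → 2; +2 pad (align 4); @4: vy [4B, align 4] → 8; @8: x [8B, align 8] → 16; @16: score [4B, align 4] → 20; +4 tail pad (align 8); size 24, align 8
@0: e [24B, align 8] → 24
within Meta: score at 16
0 + 16 = 16

16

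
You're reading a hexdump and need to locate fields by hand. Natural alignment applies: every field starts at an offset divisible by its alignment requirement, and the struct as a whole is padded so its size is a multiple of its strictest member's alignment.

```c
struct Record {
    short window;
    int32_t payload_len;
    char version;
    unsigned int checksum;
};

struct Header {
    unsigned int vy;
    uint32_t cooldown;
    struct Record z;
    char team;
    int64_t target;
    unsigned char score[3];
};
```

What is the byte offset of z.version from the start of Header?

Record: @0: window [2B, align 2] → 2; +2 pad (align 4); @4: payload_len [4B, align 4] → 8; @8: version [1B, align 1] → 9; +3 pad (align 4); @12: checksum [4B, align 4] → 16; size 16, align 4
@0: vy [4B, align 4] → 4
@4: cooldown [4B, align 4] → 8
@8: z [16B, align 4] → 24
within Record: version at 8
8 + 8 = 16

16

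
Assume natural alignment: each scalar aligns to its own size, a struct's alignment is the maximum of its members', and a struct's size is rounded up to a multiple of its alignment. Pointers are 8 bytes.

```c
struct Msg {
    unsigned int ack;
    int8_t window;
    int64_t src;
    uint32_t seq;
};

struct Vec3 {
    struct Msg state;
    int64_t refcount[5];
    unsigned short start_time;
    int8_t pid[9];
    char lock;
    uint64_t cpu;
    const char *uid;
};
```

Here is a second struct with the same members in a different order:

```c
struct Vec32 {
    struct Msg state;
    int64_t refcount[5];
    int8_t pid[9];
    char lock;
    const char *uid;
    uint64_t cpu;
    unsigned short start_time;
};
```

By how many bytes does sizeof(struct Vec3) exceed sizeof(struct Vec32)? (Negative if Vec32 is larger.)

Msg: ack at 0 (size 4, align 4) → ends 4; window at 4 (size 1, align 1) → ends 5; pad 3 to align 8 for src; src at 8 (size 8, align 8) → ends 16; seq at 16 (size 4, align 4) → ends 20; tail pad 4 to reach multiple of 8; total 24 bytes, alignment 8
state at 0 (size 24, align 8) → ends 24
refcount at 24 (size 40, align 8) → ends 64
start_time at 64 (size 2, align 2) → ends 66
pid at 66 (size 9, align 1) → ends 75
lock at 75 (size 1, align 1) → ends 76
pad 4 to align 8 for cpu
cpu at 80 (size 8, align 8) → ends 88
uid at 88 (size 8, align 8) → ends 96
total 96 bytes, alignment 8
— Vec32 —
state at 0 (size 24, align 8) → ends 24
refcount at 24 (size 40, align 8) → ends 64
pid at 64 (size 9, align 1) → ends 73
lock at 73 (size 1, align 1) → ends 74
pad 6 to align 8 for uid
uid at 80 (size 8, align 8) → ends 88
cpu at 88 (size 8, align 8) → ends 96
start_time at 96 (size 2, align 2) → ends 98
tail pad 6 to reach multiple of 8
total 104 bytes, alignment 8
96 − 104 = -8

-8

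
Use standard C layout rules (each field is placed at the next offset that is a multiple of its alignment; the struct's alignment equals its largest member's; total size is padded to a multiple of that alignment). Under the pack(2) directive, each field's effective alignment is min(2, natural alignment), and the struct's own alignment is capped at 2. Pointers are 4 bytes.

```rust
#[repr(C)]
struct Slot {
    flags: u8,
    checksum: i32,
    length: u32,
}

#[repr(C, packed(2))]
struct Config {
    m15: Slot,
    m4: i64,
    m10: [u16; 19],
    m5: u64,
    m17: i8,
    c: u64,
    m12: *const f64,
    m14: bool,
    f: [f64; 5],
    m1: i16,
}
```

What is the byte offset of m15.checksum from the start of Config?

Slot: @0: flags [1B, align 1] → 1; +3 pad (align 4); @4: checksum [4B, align 4] → 8; @8: length [4B, align 4] → 12; size 12, align 4
@0: m15 [12B, align 2] → 12
within Slot: checksum at 4
0 + 4 = 4

4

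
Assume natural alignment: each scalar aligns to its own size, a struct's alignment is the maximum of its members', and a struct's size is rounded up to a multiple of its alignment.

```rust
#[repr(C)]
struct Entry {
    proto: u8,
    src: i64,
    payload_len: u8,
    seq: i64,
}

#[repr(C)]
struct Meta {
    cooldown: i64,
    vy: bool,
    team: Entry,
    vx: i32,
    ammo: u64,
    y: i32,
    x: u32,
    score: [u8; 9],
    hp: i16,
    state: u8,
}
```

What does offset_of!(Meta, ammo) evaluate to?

Entry: 0..1  proto  (1B, 1-aligned); 1..8  -- padding (7B); 8..16  src  (8B, 8-aligned); 16..17  payload_len  (1B, 1-aligned); 17..24  -- padding (7B); 24..32  seq  (8B, 8-aligned); sizeof = 32, alignof = 8
0..8  cooldown  (8B, 8-aligned)
8..9  vy  (1B, 1-aligned)
9..16  -- padding (7B)
16..48  team  (32B, 8-aligned)
48..52  vx  (4B, 4-aligned)
52..56  -- padding (4B)
56..64  ammo  (8B, 8-aligned)

56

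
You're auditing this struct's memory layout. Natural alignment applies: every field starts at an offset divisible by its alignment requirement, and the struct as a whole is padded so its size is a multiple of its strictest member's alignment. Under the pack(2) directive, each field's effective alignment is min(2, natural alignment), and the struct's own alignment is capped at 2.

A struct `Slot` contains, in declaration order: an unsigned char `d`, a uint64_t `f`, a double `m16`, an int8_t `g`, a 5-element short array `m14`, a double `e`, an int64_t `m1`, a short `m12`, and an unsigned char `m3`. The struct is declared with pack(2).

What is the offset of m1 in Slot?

d at 0 (size 1, align 1) → ends 1
pad 1 to align 2 for f
f at 2 (size 8, align 2) → ends 10
m16 at 10 (size 8, align 2) → ends 18
g at 18 (size 1, align 1) → ends 19
pad 1 to align 2 for m14
m14 at 20 (size 10, align 2) → ends 30
e at 30 (size 8, align 2) → ends 38
m1 at 38 (size 8, align 2) → ends 46

38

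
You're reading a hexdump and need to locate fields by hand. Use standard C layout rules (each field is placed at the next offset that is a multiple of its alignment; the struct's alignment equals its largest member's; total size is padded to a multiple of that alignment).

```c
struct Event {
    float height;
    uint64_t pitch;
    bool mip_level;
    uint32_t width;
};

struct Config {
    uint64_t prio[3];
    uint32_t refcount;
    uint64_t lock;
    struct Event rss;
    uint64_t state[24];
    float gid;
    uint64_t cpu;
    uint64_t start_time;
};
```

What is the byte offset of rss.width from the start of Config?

60

Event: height at 0 (size 4, align 4) → ends 4; pad 4 to align 8 for pitch; pitch at 8 (size 8, align 8) → ends 16; mip_level at 16 (size 1, align 1) → ends 17; pad 3 to align 4 for width; width at 20 (size 4, align 4) → ends 24; total 24 bytes, alignment 8
prio at 0 (size 24, align 8) → ends 24
refcount at 24 (size 4, align 4) → ends 28
pad 4 to align 8 for lock
lock at 32 (size 8, align 8) → ends 40
rss at 40 (size 24, align 8) → ends 64
within Event: width at 20
40 + 20 = 60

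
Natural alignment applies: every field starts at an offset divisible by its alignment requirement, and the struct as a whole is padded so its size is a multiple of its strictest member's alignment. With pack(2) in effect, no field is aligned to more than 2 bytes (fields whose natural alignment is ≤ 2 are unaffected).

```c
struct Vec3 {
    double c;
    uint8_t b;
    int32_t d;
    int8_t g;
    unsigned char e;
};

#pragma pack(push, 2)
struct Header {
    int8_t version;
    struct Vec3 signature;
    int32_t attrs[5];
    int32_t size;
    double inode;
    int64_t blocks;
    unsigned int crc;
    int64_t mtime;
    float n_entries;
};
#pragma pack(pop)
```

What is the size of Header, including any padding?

82 bytes

Vec3: c at 0 (size 8, align 8) → ends 8; b at 8 (size 1, align 1) → ends 9; pad 3 to align 4 for d; d at 12 (size 4, align 4) → ends 16; g at 16 (size 1, align 1) → ends 17; e at 17 (size 1, align 1) → ends 18; tail pad 6 to reach multiple of 8; total 24 bytes, alignment 8
version at 0 (size 1, align 1) → ends 1
pad 1 to align 2 for signature
signature at 2 (size 24, align 2) → ends 26
attrs at 26 (size 20, align 2) → ends 46
size at 46 (size 4, align 2) → ends 50
inode at 50 (size 8, align 2) → ends 58
blocks at 58 (size 8, align 2) → ends 66
crc at 66 (size 4, align 2) → ends 70
mtime at 70 (size 8, align 2) → ends 78
n_entries at 78 (size 4, align 2) → ends 82
total 82 bytes, alignment 2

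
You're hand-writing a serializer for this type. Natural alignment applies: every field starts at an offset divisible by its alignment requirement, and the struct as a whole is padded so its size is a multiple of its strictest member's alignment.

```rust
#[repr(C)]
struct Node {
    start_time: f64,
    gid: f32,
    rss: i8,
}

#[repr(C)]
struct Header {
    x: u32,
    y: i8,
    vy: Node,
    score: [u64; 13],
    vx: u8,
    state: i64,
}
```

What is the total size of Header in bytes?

144 bytes

Node: @0: start_time [8B, align 8] → 8; @8: gid [4B, align 4] → 12; @12: rss [1B, align 1] → 13; +3 tail pad (align 8); size 16, align 8
@0: x [4B, align 4] → 4
@4: y [1B, align 1] → 5
+3 pad (align 8)
@8: vy [16B, align 8] → 24
@24: score [104B, align 8] → 128
@128: vx [1B, align 1] → 129
+7 pad (align 8)
@136: state [8B, align 8] → 144
size 144, align 8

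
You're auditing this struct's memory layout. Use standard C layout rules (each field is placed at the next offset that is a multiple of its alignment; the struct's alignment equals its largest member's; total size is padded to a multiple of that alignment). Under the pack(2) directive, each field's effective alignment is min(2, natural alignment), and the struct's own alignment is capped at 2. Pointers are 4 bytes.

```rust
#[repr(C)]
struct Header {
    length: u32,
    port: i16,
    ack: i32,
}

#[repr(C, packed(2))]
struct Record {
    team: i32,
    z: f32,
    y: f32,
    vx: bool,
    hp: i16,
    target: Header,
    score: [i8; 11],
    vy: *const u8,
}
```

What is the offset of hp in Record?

Header: length at 0 (size 4, align 4) → ends 4; port at 4 (size 2, align 2) → ends 6; pad 2 to align 4 for ack; ack at 8 (size 4, align 4) → ends 12; total 12 bytes, alignment 4
team at 0 (size 4, align 2) → ends 4
z at 4 (size 4, align 2) → ends 8
y at 8 (size 4, align 2) → ends 12
vx at 12 (size 1, align 1) → ends 13
pad 1 to align 2 for hp
hp at 14 (size 2, align 2) → ends 16

14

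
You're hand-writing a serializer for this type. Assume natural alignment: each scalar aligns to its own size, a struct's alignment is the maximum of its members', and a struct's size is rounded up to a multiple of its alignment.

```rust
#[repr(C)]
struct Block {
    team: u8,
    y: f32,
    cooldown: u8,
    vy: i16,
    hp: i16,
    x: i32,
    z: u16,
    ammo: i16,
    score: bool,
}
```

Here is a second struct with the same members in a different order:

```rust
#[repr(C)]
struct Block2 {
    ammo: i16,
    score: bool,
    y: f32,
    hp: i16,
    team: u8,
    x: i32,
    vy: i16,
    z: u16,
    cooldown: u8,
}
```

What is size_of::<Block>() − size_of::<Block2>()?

4

0..1  team  (1B, 1-aligned)
1..4  -- padding (3B)
4..8  y  (4B, 4-aligned)
8..9  cooldown  (1B, 1-aligned)
9..10  -- padding (1B)
10..12  vy  (2B, 2-aligned)
12..14  hp  (2B, 2-aligned)
14..16  -- padding (2B)
16..20  x  (4B, 4-aligned)
20..22  z  (2B, 2-aligned)
22..24  ammo  (2B, 2-aligned)
24..25  score  (1B, 1-aligned)
25..28  -- tail padding (3B)
sizeof = 28, alignof = 4
— Block2 —
0..2  ammo  (2B, 2-aligned)
2..3  score  (1B, 1-aligned)
3..4  -- padding (1B)
4..8  y  (4B, 4-aligned)
8..10  hp  (2B, 2-aligned)
10..11  team  (1B, 1-aligned)
11..12  -- padding (1B)
12..16  x  (4B, 4-aligned)
16..18  vy  (2B, 2-aligned)
18..20  z  (2B, 2-aligned)
20..21  cooldown  (1B, 1-aligned)
21..24  -- tail padding (3B)
sizeof = 24, alignof = 4
28 − 24 = 4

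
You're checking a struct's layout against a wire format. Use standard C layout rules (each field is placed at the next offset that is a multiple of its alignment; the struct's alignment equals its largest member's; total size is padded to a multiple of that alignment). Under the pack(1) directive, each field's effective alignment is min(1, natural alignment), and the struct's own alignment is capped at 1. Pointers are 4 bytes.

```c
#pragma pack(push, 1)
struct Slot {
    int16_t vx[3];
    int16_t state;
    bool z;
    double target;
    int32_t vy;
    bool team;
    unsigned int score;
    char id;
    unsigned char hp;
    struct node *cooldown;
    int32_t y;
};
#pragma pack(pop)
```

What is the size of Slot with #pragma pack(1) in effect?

vx at 0 (size 6, align 1) → ends 6
state at 6 (size 2, align 1) → ends 8
z at 8 (size 1, align 1) → ends 9
target at 9 (size 8, align 1) → ends 17
vy at 17 (size 4, align 1) → ends 21
team at 21 (size 1, align 1) → ends 22
score at 22 (size 4, align 1) → ends 26
id at 26 (size 1, align 1) → ends 27
hp at 27 (size 1, align 1) → ends 28
cooldown at 28 (size 4, align 1) → ends 32
y at 32 (size 4, align 1) → ends 36
total 36 bytes, alignment 1

36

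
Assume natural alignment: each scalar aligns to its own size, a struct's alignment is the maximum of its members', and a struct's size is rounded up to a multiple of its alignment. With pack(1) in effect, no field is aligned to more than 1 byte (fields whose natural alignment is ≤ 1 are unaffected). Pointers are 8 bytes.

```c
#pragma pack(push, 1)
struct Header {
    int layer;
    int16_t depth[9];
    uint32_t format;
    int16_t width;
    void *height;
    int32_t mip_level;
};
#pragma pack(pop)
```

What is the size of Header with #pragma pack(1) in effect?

0..4  layer  (4B, 1-aligned)
4..22  depth  (18B, 1-aligned)
22..26  format  (4B, 1-aligned)
26..28  width  (2B, 1-aligned)
28..36  height  (8B, 1-aligned)
36..40  mip_level  (4B, 1-aligned)
sizeof = 40, alignof = 1

40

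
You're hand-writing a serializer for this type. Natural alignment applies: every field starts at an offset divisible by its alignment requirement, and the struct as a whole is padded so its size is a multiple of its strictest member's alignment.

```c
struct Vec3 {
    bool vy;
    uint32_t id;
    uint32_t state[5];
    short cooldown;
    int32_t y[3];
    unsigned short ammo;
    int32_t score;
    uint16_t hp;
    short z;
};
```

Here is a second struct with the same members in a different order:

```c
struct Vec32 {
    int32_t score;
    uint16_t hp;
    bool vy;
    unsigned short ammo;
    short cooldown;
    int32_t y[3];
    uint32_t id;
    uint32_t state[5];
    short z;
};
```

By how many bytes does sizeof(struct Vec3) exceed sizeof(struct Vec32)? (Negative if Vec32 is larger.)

0..1  vy  (1B, 1-aligned)
1..4  -- padding (3B)
4..8  id  (4B, 4-aligned)
8..28  state  (20B, 4-aligned)
28..30  cooldown  (2B, 2-aligned)
30..32  -- padding (2B)
32..44  y  (12B, 4-aligned)
44..46  ammo  (2B, 2-aligned)
46..48  -- padding (2B)
48..52  score  (4B, 4-aligned)
52..54  hp  (2B, 2-aligned)
54..56  z  (2B, 2-aligned)
sizeof = 56, alignof = 4
— Vec32 —
0..4  score  (4B, 4-aligned)
4..6  hp  (2B, 2-aligned)
6..7  vy  (1B, 1-aligned)
7..8  -- padding (1B)
8..10  ammo  (2B, 2-aligned)
10..12  cooldown  (2B, 2-aligned)
12..24  y  (12B, 4-aligned)
24..28  id  (4B, 4-aligned)
28..48  state  (20B, 4-aligned)
48..50  z  (2B, 2-aligned)
50..52  -- tail padding (2B)
sizeof = 52, alignof = 4
56 − 52 = 4

4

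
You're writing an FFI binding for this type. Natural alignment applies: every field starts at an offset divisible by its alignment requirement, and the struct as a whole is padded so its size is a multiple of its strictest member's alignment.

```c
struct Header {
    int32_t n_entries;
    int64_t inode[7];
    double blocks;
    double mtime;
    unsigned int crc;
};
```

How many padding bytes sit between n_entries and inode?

4

n_entries at 0 (size 4, align 4) → ends 4
pad 4 to align 8 for inode
inode at 8 (size 56, align 8) → ends 64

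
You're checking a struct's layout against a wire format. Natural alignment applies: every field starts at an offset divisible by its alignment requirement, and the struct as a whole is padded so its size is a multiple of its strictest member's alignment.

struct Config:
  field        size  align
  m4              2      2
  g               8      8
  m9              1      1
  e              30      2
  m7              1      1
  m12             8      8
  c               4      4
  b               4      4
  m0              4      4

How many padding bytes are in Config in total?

18

@0: m4 [2B, align 2] → 2
+6 pad (align 8)
@8: g [8B, align 8] → 16
@16: m9 [1B, align 1] → 17
+1 pad (align 2)
@18: e [30B, align 2] → 48
@48: m7 [1B, align 1] → 49
+7 pad (align 8)
@56: m12 [8B, align 8] → 64
@64: c [4B, align 4] → 68
@68: b [4B, align 4] → 72
@72: m0 [4B, align 4] → 76
+4 tail pad (align 8)
size 80, align 8
data bytes 62, size 80 → padding 18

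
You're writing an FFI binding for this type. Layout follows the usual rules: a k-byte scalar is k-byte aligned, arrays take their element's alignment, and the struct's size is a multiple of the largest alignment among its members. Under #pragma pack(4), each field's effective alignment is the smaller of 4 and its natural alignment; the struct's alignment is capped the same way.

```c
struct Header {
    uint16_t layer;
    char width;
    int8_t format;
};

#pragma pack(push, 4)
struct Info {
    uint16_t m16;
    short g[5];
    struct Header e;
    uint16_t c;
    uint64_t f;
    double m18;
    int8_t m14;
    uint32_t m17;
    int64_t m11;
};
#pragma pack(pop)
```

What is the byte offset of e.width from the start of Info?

Header: @0: layer [2B, align 2] → 2; @2: width [1B, align 1] → 3; @3: format [1B, align 1] → 4; size 4, align 2
@0: m16 [2B, align 2] → 2
@2: g [10B, align 2] → 12
@12: e [4B, align 2] → 16
within Header: width at 2
12 + 2 = 14

14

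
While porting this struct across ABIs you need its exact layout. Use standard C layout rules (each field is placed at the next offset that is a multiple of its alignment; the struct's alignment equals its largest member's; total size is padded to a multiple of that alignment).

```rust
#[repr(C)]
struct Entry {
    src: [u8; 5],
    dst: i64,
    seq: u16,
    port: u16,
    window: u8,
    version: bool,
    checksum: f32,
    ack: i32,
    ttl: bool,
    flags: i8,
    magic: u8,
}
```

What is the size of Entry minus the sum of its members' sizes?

0..5  src  (5B, 1-aligned)
5..8  -- padding (3B)
8..16  dst  (8B, 8-aligned)
16..18  seq  (2B, 2-aligned)
18..20  port  (2B, 2-aligned)
20..21  window  (1B, 1-aligned)
21..22  version  (1B, 1-aligned)
22..24  -- padding (2B)
24..28  checksum  (4B, 4-aligned)
28..32  ack  (4B, 4-aligned)
32..33  ttl  (1B, 1-aligned)
33..34  flags  (1B, 1-aligned)
34..35  magic  (1B, 1-aligned)
35..40  -- tail padding (5B)
sizeof = 40, alignof = 8
data bytes 30, size 40 → padding 10

10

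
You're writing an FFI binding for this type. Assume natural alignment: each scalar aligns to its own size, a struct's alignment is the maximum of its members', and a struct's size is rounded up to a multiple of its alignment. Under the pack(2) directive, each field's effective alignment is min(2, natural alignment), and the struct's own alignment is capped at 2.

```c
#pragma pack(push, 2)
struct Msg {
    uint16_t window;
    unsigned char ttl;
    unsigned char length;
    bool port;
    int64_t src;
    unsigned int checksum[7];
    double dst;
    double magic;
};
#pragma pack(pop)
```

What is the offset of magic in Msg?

0..2  window  (2B, 2-aligned)
2..3  ttl  (1B, 1-aligned)
3..4  length  (1B, 1-aligned)
4..5  port  (1B, 1-aligned)
5..6  -- padding (1B)
6..14  src  (8B, 2-aligned)
14..42  checksum  (28B, 2-aligned)
42..50  dst  (8B, 2-aligned)
50..58  magic  (8B, 2-aligned)

50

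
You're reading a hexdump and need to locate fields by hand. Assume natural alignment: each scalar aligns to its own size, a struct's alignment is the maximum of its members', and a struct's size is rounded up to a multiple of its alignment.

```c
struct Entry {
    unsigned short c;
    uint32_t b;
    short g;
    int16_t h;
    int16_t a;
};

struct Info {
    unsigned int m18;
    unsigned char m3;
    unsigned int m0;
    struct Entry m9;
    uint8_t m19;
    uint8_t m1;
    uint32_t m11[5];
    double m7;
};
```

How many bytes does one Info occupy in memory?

Entry: c at 0 (size 2, align 2) → ends 2; pad 2 to align 4 for b; b at 4 (size 4, align 4) → ends 8; g at 8 (size 2, align 2) → ends 10; h at 10 (size 2, align 2) → ends 12; a at 12 (size 2, align 2) → ends 14; tail pad 2 to reach multiple of 4; total 16 bytes, alignment 4
m18 at 0 (size 4, align 4) → ends 4
m3 at 4 (size 1, align 1) → ends 5
pad 3 to align 4 for m0
m0 at 8 (size 4, align 4) → ends 12
m9 at 12 (size 16, align 4) → ends 28
m19 at 28 (size 1, align 1) → ends 29
m1 at 29 (size 1, align 1) → ends 30
pad 2 to align 4 for m11
m11 at 32 (size 20, align 4) → ends 52
pad 4 to align 8 for m7
m7 at 56 (size 8, align 8) → ends 64
total 64 bytes, alignment 8

64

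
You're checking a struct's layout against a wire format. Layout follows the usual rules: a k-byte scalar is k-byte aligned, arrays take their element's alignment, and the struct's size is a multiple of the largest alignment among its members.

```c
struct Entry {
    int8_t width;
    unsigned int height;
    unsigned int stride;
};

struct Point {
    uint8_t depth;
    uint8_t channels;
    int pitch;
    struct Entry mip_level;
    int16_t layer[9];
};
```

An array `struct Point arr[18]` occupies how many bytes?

Entry: width at 0 (size 1, align 1) → ends 1; pad 3 to align 4 for height; height at 4 (size 4, align 4) → ends 8; stride at 8 (size 4, align 4) → ends 12; total 12 bytes, alignment 4
depth at 0 (size 1, align 1) → ends 1
channels at 1 (size 1, align 1) → ends 2
pad 2 to align 4 for pitch
pitch at 4 (size 4, align 4) → ends 8
mip_level at 8 (size 12, align 4) → ends 20
layer at 20 (size 18, align 2) → ends 38
tail pad 2 to reach multiple of 4
total 40 bytes, alignment 4
array of 18: 18 × 40 = 720

720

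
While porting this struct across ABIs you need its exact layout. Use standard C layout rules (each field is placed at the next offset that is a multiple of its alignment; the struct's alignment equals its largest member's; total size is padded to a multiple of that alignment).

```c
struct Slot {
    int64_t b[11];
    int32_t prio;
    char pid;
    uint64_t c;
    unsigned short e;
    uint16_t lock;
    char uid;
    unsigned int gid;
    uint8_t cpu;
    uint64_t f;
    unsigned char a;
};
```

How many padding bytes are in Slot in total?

16

b at 0 (size 88, align 8) → ends 88
prio at 88 (size 4, align 4) → ends 92
pid at 92 (size 1, align 1) → ends 93
pad 3 to align 8 for c
c at 96 (size 8, align 8) → ends 104
e at 104 (size 2, align 2) → ends 106
lock at 106 (size 2, align 2) → ends 108
uid at 108 (size 1, align 1) → ends 109
pad 3 to align 4 for gid
gid at 112 (size 4, align 4) → ends 116
cpu at 116 (size 1, align 1) → ends 117
pad 3 to align 8 for f
f at 120 (size 8, align 8) → ends 128
a at 128 (size 1, align 1) → ends 129
tail pad 7 to reach multiple of 8
total 136 bytes, alignment 8
data bytes 120, size 136 → padding 16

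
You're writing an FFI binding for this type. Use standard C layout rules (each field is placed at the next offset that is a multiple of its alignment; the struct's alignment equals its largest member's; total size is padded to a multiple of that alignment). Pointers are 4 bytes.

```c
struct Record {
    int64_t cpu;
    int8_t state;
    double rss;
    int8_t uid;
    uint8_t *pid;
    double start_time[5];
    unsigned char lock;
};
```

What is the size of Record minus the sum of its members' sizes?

@0: cpu [8B, align 8] → 8
@8: state [1B, align 1] → 9
+7 pad (align 8)
@16: rss [8B, align 8] → 24
@24: uid [1B, align 1] → 25
+3 pad (align 4)
@28: pid [4B, align 4] → 32
@32: start_time [40B, align 8] → 72
@72: lock [1B, align 1] → 73
+7 tail pad (align 8)
size 80, align 8
data bytes 63, size 80 → padding 17

17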